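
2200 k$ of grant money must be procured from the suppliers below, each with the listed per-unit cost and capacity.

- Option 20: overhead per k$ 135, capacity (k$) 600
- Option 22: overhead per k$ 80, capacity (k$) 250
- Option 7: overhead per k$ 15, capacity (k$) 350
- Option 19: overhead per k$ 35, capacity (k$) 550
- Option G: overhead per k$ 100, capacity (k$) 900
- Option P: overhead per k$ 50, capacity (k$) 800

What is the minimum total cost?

109500

Use suppliers in increasing cost order.
Option 7 (15): use full 350 ; 1850 k$ to go.
Option 19 (35): use full 550 ; 1300 k$ to go.
Take 800 from Option P at 50 ; need 500 more.
Option 22 (80): use full 250 ; 250 k$ to go.
Take 250 from Option G at 100 to finish.
Option 20: unused.
Cost = 350×15 + 550×35 + 800×50 + 250×80 + 250×100 = 109500.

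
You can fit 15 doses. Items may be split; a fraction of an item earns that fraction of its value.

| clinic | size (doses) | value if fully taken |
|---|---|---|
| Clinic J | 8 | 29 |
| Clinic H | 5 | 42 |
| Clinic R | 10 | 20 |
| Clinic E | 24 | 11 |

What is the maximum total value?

Rank by value-to-size ratio: Clinic H 42/5≈8.4, Clinic J 29/8≈3.62, Clinic R 20/10≈2, Clinic E 11/24≈0.458.
Clinic H: take in full, 5 doses for value 42 ; 10 left.
Clinic J: take in full, 8 doses for value 29 ; 2 left.
Only 2 doses remain; take 2/10 of Clinic R for value 20×2/10 = 4.
Total value = 75.

75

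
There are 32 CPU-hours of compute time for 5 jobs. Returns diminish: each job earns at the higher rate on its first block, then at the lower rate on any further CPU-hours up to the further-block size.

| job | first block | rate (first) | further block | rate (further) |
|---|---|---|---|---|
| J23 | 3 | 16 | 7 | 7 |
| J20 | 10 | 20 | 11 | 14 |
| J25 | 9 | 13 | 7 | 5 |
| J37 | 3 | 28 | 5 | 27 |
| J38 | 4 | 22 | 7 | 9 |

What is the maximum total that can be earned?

Order all 10 blocks by rate: J37/T1 28 > J37/T2 27 > J38/T1 22 > J20/T1 20 > J23/T1 16 > J20/T2 14 > J25/T1 13 > J38/T2 9 > J23/T2 7 > J25/T2 5.
J37 T1 at 28: fill all 3 → 29 left.
J37/T2 (27): +5 → 24 left.
J38 T1 at 22: fill all 4 → 20 left.
Fill J20 T1 block (10 at 20) → 10 left.
J23 T1 at 16: fill all 3 → 7 left.
J20 T2 at 14: only 7 left, fill 7.
Total = 28×3 + 27×5 + 22×4 + 20×10 + 16×3 + 14×7 = 653.

653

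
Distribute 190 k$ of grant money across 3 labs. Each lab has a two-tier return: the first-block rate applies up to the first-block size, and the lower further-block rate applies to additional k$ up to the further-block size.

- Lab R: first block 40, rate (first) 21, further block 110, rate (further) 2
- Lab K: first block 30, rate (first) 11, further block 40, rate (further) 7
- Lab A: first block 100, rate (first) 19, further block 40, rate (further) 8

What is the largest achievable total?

3230

Rank every tier by rate: Lab R/T1 21 > Lab A/T1 19 > Lab K/T1 11 > Lab A/T2 8 > Lab K/T2 7 > Lab R/T2 2.
Fill Lab R T1 block (40 at 21) — 150 left.
Fill Lab A T1 block (100 at 19) — 50 left.
Lab K T1 at 11: fill all 30 — 20 left.
Lab A/T2: +20 of 40 at 8; pool empty.
Total = 21×40 + 19×100 + 11×30 + 8×20 = 3230.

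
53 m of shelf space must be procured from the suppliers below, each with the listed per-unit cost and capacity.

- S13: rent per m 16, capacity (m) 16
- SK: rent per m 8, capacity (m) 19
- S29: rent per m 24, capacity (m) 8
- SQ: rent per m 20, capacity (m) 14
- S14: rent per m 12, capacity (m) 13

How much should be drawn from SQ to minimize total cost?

Cheapest first:
SK (8): use full 19 → 34 m to go.
S14 (12): use full 13 → 21 m to go.
Take 16 from S13 at 16 → need 5 more.
Take 5 from SQ at 20 to finish.
S29: unused.

5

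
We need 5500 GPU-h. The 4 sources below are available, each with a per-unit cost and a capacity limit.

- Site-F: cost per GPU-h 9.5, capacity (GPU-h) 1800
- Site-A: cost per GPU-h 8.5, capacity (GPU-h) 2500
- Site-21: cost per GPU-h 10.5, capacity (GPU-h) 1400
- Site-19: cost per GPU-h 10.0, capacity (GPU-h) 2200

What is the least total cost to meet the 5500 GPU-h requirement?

Use sources in increasing cost order.
Site-A at 8.5: take all 2500 GPU-h — 3000 still needed.
Site-F at 9.5: take all 1800 GPU-h — 1200 still needed.
Site-19 (10.0): take the remaining 1200 — done.
Site-21: unused.
Cost = 2500×8.5 + 1800×9.5 + 1200×10.0 = 50350.

50350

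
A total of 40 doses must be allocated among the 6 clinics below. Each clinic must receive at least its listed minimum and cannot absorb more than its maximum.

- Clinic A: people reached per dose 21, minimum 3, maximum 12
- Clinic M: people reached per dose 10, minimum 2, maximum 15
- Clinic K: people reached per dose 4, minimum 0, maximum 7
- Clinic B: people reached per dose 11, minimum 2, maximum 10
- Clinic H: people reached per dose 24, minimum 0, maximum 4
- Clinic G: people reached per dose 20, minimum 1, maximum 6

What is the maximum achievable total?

658

Meeting every minimum uses 3+2+0+2+0+1 = 8 doses, leaving 32.
Order the clinics by people reached per dose: Clinic H 24 > Clinic A 21 > Clinic G 20 > Clinic B 11 > Clinic M 10 > Clinic K 4.
Clinic H: +4 to 4 (cap) ; 28 left.
Clinic A: +9 to 12 (cap) ; 19 left.
Clinic G: +5 to 6 (cap) ; 14 left.
Clinic B: +8 to 10 (cap) ; 6 left.
Only 6 left; Clinic M takes them to reach 8.
Total = 21×12 + 10×8 + 11×10 + 24×4 + 20×6 = 658.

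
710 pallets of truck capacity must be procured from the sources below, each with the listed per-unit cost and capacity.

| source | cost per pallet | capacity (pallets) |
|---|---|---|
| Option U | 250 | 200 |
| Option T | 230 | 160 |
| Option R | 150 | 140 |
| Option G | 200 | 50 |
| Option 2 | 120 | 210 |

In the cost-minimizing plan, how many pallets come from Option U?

Use sources in increasing cost order.
Option 2 (120): use full 210 — 500 pallets to go.
Option R (150): use full 140 — 360 pallets to go.
Option G (200): use full 50 — 310 pallets to go.
Take 160 from Option T at 230 — need 150 more.
Take 150 from Option U at 250 to finish.

150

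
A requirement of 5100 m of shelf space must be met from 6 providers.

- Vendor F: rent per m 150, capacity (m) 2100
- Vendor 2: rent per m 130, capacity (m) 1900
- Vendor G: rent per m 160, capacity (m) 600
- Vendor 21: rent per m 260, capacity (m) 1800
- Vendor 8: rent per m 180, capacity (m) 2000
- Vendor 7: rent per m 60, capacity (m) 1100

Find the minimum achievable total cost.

628000

Cheapest first:
Vendor 7 (60): use full 1100 — 4000 m to go.
Vendor 2 (130): use full 1900 — 2100 m to go.
Vendor F (150): use full 2100 — 0 m to go.
Vendor G, Vendor 8, Vendor 21: unused.
Cost = 1100×60 + 1900×130 + 2100×150 = 628000.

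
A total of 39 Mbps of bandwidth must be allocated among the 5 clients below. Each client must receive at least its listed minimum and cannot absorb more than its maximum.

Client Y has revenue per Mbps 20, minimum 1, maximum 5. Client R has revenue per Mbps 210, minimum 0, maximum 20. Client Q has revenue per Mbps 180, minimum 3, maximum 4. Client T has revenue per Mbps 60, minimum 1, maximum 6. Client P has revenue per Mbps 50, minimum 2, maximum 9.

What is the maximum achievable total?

5700

Meeting every minimum uses 1+0+3+1+2 = 7 Mbps, leaving 32.
Rank by revenue per Mbps: Client R 210 > Client Q 180 > Client T 60 > Client P 50 > Client Y 20.
Give Client R 20 more to hit its cap of 20 ; 12 left.
Client Q takes 1 more to reach its cap of 4 ; 11 left.
Client T takes 5 more to reach its cap of 6 ; 6 left.
Client P: +6 (room for 7) → 8. Pool exhausted.
Total = 20×1 + 210×20 + 180×4 + 60×6 + 50×8 = 5700.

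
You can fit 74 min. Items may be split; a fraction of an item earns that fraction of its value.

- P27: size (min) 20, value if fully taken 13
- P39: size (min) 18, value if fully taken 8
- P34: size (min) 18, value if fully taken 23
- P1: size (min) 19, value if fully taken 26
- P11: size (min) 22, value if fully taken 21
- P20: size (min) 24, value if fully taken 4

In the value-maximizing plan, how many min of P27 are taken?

Best value per unit of size first: P1 26/19≈1.37, P34 23/18≈1.28, P11 21/22≈0.955, P27 13/20≈0.65, P39 8/18≈0.444, P20 4/24≈0.167.
Take all of P1 (19 min, value 26) ; 55 min left.
P34: take in full, 18 min for value 23 ; 37 left.
All 22 min of P11 fit (value 21) ; 15 remain.
15 min left: a 15/20 share of P27 gives 13×15/20 = 9.75.

15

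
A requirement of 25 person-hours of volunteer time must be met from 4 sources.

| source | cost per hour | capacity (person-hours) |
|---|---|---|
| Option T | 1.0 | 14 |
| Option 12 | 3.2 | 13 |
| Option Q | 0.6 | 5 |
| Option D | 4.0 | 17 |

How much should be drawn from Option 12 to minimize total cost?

Cheapest first:
Option Q at 0.6: take all 5 person-hours ; 20 still needed.
Take 14 from Option T at 1.0 ; need 6 more.
Option 12 (3.2): take the remaining 6 ; done.
Option D: unused.

6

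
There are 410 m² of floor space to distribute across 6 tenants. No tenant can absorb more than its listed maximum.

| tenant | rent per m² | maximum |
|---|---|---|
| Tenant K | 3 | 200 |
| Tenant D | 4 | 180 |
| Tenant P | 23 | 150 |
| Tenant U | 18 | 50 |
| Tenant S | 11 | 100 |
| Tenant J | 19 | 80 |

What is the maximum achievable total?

Rank by rent per m²: Tenant P 23 > Tenant J 19 > Tenant U 18 > Tenant S 11 > Tenant D 4 > Tenant K 3.
Give Tenant P 150 to hit its cap of 150 ; 260 left.
Tenant J: +80 to 80 (cap) ; 180 left.
Give Tenant U 50 to hit its cap of 50 ; 130 left.
Tenant S takes 100 to reach its cap of 100 ; 30 left.
Only 30 left; Tenant D takes them to reach 30.
Total = 4×30 + 23×150 + 18×50 + 11×100 + 19×80 = 7090.

7090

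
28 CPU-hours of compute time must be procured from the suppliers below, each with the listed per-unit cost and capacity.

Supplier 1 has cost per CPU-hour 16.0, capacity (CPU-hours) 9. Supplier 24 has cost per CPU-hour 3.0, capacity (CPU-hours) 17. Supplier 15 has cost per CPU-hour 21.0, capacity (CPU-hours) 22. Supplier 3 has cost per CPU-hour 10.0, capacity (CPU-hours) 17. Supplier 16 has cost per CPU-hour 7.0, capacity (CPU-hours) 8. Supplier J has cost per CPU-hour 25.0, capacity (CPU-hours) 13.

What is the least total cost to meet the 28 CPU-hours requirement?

137

Cheapest first:
Supplier 24 at 3.0: take all 17 CPU-hours — 11 still needed.
Supplier 16 at 7.0: take all 8 CPU-hours — 3 still needed.
Supplier 3 at 10.0: take 3 of its 17 — requirement met.
Supplier 1, Supplier 15, Supplier J: unused.
Cost = 17×3.0 + 8×7.0 + 3×10.0 = 137.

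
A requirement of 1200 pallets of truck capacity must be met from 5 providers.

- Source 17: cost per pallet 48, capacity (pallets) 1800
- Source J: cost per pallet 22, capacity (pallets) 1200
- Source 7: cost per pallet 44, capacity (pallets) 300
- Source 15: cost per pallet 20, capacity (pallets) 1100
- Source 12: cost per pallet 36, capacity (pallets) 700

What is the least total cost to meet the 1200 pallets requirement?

Fill from the cheapest provider first.
Source 15 at 20: take all 1100 pallets → 100 still needed.
Take 100 from Source J at 22 to finish.
Source 12, Source 7, Source 17: unused.
Cost = 1100×20 + 100×22 = 24200.

24200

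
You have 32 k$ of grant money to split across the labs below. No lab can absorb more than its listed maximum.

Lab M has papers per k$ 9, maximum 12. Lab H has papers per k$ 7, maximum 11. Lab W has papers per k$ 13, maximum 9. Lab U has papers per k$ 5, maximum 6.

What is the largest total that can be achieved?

Order the labs by papers per k$: Lab W 13 > Lab M 9 > Lab H 7 > Lab U 5.
Lab W takes 9 to reach its cap of 9 → 23 left.
Lab M: +12 to 12 (cap) → 11 left.
Lab H: +11 to 11 (cap) → 0 left.
Total = 9×12 + 7×11 + 13×9 = 302.

302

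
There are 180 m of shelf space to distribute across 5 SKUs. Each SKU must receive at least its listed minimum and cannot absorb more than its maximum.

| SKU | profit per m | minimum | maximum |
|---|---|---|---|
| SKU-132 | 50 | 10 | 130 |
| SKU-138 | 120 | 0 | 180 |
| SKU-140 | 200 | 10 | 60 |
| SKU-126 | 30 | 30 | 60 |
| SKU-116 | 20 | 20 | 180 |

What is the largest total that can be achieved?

Meeting every minimum uses 10+0+10+30+20 = 70 m, leaving 110.
Rank by profit per m: SKU-140 200 > SKU-138 120 > SKU-132 50 > SKU-126 30 > SKU-116 20.
Give SKU-140 50 more to hit its cap of 60 → 60 left.
SKU-138: +60 (room for 180) → 60. Pool exhausted.
Total = 50×10 + 120×60 + 200×60 + 30×30 + 20×20 = 21000.

21000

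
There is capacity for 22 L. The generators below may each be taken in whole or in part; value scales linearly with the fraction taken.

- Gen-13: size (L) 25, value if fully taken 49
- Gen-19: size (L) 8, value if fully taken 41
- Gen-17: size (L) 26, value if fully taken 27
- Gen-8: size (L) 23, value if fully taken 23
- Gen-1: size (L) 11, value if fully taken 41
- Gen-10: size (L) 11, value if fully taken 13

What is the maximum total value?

Sort by value density: Gen-19 41/8≈5.12, Gen-1 41/11≈3.73, Gen-13 49/25≈1.96, Gen-10 13/11≈1.18, Gen-17 27/26≈1.04, Gen-8 23/23≈1.
All 8 L of Gen-19 fit (value 41) → 14 remain.
All 11 L of Gen-1 fit (value 41) → 3 remain.
3 L left: a 3/25 share of Gen-13 gives 49×3/25 = 5.88.
Total value = 87.88.

87.88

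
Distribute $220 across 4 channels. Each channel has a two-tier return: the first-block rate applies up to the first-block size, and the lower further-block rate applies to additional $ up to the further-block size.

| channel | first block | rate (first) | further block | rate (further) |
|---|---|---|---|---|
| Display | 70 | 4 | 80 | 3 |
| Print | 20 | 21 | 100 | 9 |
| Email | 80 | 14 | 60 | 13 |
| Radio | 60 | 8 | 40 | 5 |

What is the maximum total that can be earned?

2860

Treat each block as its own option and order by rate: Print/tier1 21 > Email/tier1 14 > Email/tier2 13 > Print/tier2 9 > Radio/tier1 8 > Radio/tier2 5 > Display/tier1 4 > Display/tier2 3.
Print tier1 at 21: fill all 20 — 200 left.
Fill Email tier1 block (80 at 14) — 120 left.
Email/tier2 (13): +60 — 60 left.
Print/tier2: +60 of 100 at 9; pool empty.
Total = 21×20 + 14×80 + 13×60 + 9×60 = 2860.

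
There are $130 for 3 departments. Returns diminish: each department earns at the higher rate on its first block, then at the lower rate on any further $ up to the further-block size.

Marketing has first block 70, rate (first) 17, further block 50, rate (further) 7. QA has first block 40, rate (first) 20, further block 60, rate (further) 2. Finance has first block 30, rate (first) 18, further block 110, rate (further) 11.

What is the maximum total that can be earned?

Order all 6 blocks by rate: QA/first 20 > Finance/first 18 > Marketing/first 17 > Finance/second 11 > Marketing/second 7 > QA/second 2.
QA first at 20: fill all 40 → 90 left.
Finance/first (18): +30 → 60 left.
60 remain; put them into Marketing first at 17.
Total = 20×40 + 18×30 + 17×60 = 2360.

2360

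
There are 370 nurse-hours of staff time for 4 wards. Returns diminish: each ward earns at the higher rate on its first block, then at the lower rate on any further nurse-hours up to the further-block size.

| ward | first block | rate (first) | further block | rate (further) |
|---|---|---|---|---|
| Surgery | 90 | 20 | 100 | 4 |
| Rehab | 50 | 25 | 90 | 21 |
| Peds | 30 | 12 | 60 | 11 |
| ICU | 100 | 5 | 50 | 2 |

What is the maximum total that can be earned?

Rank every tier by rate: Rehab/tier1 25 > Rehab/tier2 21 > Surgery/tier1 20 > Peds/tier1 12 > Peds/tier2 11 > ICU/tier1 5 > Surgery/tier2 4 > ICU/tier2 2.
Rehab/tier1 (25): +50 — 320 left.
Fill Rehab tier2 block (90 at 21) — 230 left.
Surgery/tier1 (20): +90 — 140 left.
Fill Peds tier1 block (30 at 12) — 110 left.
Peds/tier2 (11): +60 — 50 left.
50 remain; put them into ICU tier1 at 5.
Total = 25×50 + 21×90 + 20×90 + 12×30 + 11×60 + 5×50 = 6210.

6210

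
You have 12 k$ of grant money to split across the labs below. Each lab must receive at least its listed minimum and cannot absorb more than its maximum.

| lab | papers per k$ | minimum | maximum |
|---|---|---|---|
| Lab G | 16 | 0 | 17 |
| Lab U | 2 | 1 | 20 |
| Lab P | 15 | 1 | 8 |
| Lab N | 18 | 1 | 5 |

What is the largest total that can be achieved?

Meeting every minimum uses 0+1+1+1 = 3 k$, leaving 9.
Rank by papers per k$: Lab N 18 > Lab G 16 > Lab P 15 > Lab U 2.
Lab N takes 4 more to reach its cap of 5 ; 5 left.
Lab G: +5 (room for 17) → 5. Pool exhausted.
Total = 16×5 + 2×1 + 15×1 + 18×5 = 187.

187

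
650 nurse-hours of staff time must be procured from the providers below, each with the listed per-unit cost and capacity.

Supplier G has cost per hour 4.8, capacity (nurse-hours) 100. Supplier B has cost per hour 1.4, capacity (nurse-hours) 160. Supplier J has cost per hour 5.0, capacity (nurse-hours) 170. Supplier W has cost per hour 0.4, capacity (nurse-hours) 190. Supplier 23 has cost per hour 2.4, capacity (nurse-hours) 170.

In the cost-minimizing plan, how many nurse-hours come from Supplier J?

Use providers in increasing cost order.
Supplier W at 0.4: take all 190 nurse-hours ; 460 still needed.
Supplier B at 1.4: take all 160 nurse-hours ; 300 still needed.
Take 170 from Supplier 23 at 2.4 ; need 130 more.
Supplier G at 4.8: take all 100 nurse-hours ; 30 still needed.
Supplier J at 5.0: take 30 of its 170 ; requirement met.

30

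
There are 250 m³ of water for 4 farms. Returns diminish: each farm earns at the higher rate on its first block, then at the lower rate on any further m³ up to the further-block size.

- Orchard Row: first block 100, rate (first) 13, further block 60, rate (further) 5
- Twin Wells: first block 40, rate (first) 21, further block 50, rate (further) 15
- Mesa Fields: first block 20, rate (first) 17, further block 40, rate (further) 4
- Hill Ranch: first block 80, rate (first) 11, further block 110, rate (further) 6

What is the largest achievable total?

3670

Rank every tier by rate: Twin Wells/tier1 21 > Mesa Fields/tier1 17 > Twin Wells/tier2 15 > Orchard Row/tier1 13 > Hill Ranch/tier1 11 > Hill Ranch/tier2 6 > Orchard Row/tier2 5 > Mesa Fields/tier2 4.
Twin Wells tier1 at 21: fill all 40 → 210 left.
Mesa Fields/tier1 (17): +20 → 190 left.
Twin Wells tier2 at 15: fill all 50 → 140 left.
Orchard Row tier1 at 13: fill all 100 → 40 left.
Hill Ranch tier1 at 11: only 40 left, fill 40.
Total = 21×40 + 17×20 + 15×50 + 13×100 + 11×40 = 3670.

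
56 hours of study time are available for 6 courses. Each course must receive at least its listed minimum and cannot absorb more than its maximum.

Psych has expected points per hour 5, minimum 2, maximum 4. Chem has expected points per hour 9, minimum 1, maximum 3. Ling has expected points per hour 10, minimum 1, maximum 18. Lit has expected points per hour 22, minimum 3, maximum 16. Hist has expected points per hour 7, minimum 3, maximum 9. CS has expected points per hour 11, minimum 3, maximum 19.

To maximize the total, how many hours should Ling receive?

Meeting every minimum uses 2+1+1+3+3+3 = 13 hours, leaving 43.
Highest expected points per hour first: Lit 22 > CS 11 > Ling 10 > Chem 9 > Hist 7 > Psych 5.
Lit takes 13 more to reach its cap of 16 → 30 left.
CS: +16 to 19 (cap) → 14 left.
Ling: +14 (room for 17) → 15. Pool exhausted.

15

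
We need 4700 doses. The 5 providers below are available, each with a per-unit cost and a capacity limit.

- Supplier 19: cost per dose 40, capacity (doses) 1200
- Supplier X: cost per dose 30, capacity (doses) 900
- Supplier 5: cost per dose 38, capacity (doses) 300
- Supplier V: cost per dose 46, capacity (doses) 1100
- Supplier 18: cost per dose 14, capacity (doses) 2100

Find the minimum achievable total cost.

Fill from the cheapest provider first.
Take 2100 from Supplier 18 at 14 — need 2600 more.
Take 900 from Supplier X at 30 — need 1700 more.
Supplier 5 at 38: take all 300 doses — 1400 still needed.
Supplier 19 (40): use full 1200 — 200 doses to go.
Supplier V at 46: take 200 of its 1100 — requirement met.
Cost = 2100×14 + 900×30 + 300×38 + 1200×40 + 200×46 = 125000.

125000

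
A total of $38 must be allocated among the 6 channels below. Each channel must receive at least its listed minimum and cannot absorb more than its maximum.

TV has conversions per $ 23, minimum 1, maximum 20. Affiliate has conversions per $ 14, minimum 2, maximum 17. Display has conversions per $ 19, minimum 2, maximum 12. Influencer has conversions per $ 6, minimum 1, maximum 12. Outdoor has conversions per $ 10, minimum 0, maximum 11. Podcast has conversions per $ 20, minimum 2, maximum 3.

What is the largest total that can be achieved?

782

Meeting every minimum uses 1+2+2+1+0+2 = 8 $, leaving 30.
Highest conversions per $ first: TV 23 > Podcast 20 > Display 19 > Affiliate 14 > Outdoor 10 > Influencer 6.
TV takes 19 more to reach its cap of 20 — 11 left.
Podcast: +1 to 3 (cap) — 10 left.
Display: +10 to 12 (cap) — 0 left.
Total = 23×20 + 14×2 + 19×12 + 6×1 + 20×3 = 782.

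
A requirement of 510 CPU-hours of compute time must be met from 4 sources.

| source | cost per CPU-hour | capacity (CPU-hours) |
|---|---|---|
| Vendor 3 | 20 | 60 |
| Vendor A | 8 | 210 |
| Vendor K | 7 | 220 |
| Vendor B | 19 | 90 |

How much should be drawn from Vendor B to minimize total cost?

80

Fill from the cheapest source first.
Vendor K (7): use full 220 — 290 CPU-hours to go.
Vendor A at 8: take all 210 CPU-hours — 80 still needed.
Take 80 from Vendor B at 19 to finish.
Vendor 3: unused.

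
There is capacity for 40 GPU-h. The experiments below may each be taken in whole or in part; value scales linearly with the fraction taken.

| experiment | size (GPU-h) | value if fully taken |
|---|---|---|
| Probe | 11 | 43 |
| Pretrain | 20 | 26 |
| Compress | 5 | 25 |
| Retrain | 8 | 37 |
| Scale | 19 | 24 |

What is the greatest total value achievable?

Best value per unit of size first: Compress 25/5≈5, Retrain 37/8≈4.62, Probe 43/11≈3.91, Pretrain 26/20≈1.3, Scale 24/19≈1.26.
All 5 GPU-h of Compress fit (value 25) — 35 remain.
Retrain: take in full, 8 GPU-h for value 37 — 27 left.
Take all of Probe (11 GPU-h, value 43) — 16 GPU-h left.
16 GPU-h left: a 16/20 share of Pretrain gives 26×16/20 = 20.8.
Total value = 125.8.

125.8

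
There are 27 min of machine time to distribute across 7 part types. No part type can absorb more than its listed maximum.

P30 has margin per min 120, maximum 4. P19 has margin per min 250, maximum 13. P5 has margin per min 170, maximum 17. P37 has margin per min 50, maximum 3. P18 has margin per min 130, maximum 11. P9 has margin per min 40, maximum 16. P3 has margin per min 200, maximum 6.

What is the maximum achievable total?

5810

Order the part types by margin per min: P19 250 > P3 200 > P5 170 > P18 130 > P30 120 > P37 50 > P9 40.
P19: +13 to 13 (cap) → 14 left.
Give P3 6 to hit its cap of 6 → 8 left.
P5 has room for 17 but only 8 remain, so it gets 8.
Total = 250×13 + 170×8 + 200×6 = 5810.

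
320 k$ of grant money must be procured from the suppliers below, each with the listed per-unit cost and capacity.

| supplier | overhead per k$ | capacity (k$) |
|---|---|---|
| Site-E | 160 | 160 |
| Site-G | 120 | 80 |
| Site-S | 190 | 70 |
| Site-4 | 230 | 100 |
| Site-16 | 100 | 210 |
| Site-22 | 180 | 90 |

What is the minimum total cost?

35400

Fill from the cheapest supplier first.
Site-16 (100): use full 210 — 110 k$ to go.
Site-G at 120: take all 80 k$ — 30 still needed.
Take 30 from Site-E at 160 to finish.
Site-22, Site-S, Site-4: unused.
Cost = 210×100 + 80×120 + 30×160 = 35400.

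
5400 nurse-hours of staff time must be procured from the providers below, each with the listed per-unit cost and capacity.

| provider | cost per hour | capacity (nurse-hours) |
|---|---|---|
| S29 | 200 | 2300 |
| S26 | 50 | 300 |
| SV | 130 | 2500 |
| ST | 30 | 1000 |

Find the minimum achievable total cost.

690000

Cheapest first:
ST (30): use full 1000 — 4400 nurse-hours to go.
S26 (50): use full 300 — 4100 nurse-hours to go.
SV (130): use full 2500 — 1600 nurse-hours to go.
Take 1600 from S29 at 200 to finish.
Cost = 1000×30 + 300×50 + 2500×130 + 1600×200 = 690000.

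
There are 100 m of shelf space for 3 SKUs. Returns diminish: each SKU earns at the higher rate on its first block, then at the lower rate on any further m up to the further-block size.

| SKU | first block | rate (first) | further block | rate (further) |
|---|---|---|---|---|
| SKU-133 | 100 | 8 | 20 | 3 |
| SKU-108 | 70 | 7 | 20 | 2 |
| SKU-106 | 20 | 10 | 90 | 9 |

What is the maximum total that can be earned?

Order all 6 blocks by rate: SKU-106/first 10 > SKU-106/second 9 > SKU-133/first 8 > SKU-108/first 7 > SKU-133/second 3 > SKU-108/second 2.
SKU-106/first (10): +20 → 80 left.
SKU-106 second at 9: only 80 left, fill 80.
Total = 10×20 + 9×80 = 920.

920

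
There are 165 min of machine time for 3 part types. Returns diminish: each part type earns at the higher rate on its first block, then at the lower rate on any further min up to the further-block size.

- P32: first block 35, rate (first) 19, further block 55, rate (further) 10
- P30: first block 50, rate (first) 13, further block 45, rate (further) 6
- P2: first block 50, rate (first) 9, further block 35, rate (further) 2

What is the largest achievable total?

2090

Rank every tier by rate: P32/T1 19 > P30/T1 13 > P32/T2 10 > P2/T1 9 > P30/T2 6 > P2/T2 2.
P32/T1 (19): +35 → 130 left.
Fill P30 T1 block (50 at 13) → 80 left.
P32/T2 (10): +55 → 25 left.
P2 T1 at 9: only 25 left, fill 25.
Total = 19×35 + 13×50 + 10×55 + 9×25 = 2090.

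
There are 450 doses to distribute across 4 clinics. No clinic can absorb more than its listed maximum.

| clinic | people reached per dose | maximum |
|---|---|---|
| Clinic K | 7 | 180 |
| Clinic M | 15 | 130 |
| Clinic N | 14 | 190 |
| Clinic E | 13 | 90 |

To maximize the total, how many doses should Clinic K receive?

40

Order the clinics by people reached per dose: Clinic M 15 > Clinic N 14 > Clinic E 13 > Clinic K 7.
Clinic M: +130 to 130 (cap) — 320 left.
Give Clinic N 190 to hit its cap of 190 — 130 left.
Clinic E takes 90 to reach its cap of 90 — 40 left.
Clinic K has room for 180 but only 40 remain, so it gets 40.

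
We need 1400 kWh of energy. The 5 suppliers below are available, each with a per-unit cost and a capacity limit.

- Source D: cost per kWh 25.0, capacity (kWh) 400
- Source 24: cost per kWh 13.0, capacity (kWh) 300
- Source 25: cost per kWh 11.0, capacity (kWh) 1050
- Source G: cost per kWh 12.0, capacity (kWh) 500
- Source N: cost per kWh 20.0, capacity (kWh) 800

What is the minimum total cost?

15750

Cheapest first:
Take 1050 from Source 25 at 11.0 — need 350 more.
Source G at 12.0: take 350 of its 500 — requirement met.
Source 24, Source N, Source D: unused.
Cost = 1050×11.0 + 350×12.0 = 15750.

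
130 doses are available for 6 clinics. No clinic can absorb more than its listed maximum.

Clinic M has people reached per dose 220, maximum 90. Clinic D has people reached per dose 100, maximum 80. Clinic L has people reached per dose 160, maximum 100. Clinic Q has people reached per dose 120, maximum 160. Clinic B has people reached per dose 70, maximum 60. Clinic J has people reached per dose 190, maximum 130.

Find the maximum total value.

Highest people reached per dose first: Clinic M 220 > Clinic J 190 > Clinic L 160 > Clinic Q 120 > Clinic D 100 > Clinic B 70.
Clinic M takes 90 to reach its cap of 90 — 40 left.
Clinic J has room for 130 but only 40 remain, so it gets 40.
Total = 220×90 + 190×40 = 27400.

27400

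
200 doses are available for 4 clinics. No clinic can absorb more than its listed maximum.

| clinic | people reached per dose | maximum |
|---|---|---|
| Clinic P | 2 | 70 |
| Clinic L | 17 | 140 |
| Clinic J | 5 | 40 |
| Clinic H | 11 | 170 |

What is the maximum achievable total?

3040

Order the clinics by people reached per dose: Clinic L 17 > Clinic H 11 > Clinic J 5 > Clinic P 2.
Clinic L takes 140 to reach its cap of 140 ; 60 left.
Clinic H: +60 (room for 170) → 60. Pool exhausted.
Total = 17×140 + 11×60 = 3040.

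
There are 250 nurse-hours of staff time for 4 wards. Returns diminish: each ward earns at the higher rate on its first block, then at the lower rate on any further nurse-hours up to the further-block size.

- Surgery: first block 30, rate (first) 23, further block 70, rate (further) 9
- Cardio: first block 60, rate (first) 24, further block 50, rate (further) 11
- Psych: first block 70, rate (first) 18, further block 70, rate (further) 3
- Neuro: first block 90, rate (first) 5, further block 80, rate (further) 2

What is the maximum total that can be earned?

4300

Treat each block as its own option and order by rate: Cardio/T1 24 > Surgery/T1 23 > Psych/T1 18 > Cardio/T2 11 > Surgery/T2 9 > Neuro/T1 5 > Psych/T2 3 > Neuro/T2 2.
Cardio T1 at 24: fill all 60 — 190 left.
Surgery/T1 (23): +30 — 160 left.
Psych T1 at 18: fill all 70 — 90 left.
Fill Cardio T2 block (50 at 11) — 40 left.
40 remain; put them into Surgery T2 at 9.
Total = 24×60 + 23×30 + 18×70 + 11×50 + 9×40 = 4300.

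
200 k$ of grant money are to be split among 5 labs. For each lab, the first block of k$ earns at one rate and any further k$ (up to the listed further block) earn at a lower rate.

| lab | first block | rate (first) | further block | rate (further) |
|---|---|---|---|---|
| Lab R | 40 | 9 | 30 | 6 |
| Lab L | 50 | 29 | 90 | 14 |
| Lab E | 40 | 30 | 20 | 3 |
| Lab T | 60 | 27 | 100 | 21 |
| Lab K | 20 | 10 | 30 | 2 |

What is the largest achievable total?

Order all 10 blocks by rate: Lab E/tier1 30 > Lab L/tier1 29 > Lab T/tier1 27 > Lab T/tier2 21 > Lab L/tier2 14 > Lab K/tier1 10 > Lab R/tier1 9 > Lab R/tier2 6 > Lab E/tier2 3 > Lab K/tier2 2.
Lab E/tier1 (30): +40 → 160 left.
Lab L tier1 at 29: fill all 50 → 110 left.
Lab T tier1 at 27: fill all 60 → 50 left.
Lab T/tier2: +50 of 100 at 21; pool empty.
Total = 30×40 + 29×50 + 27×60 + 21×50 = 5320.

5320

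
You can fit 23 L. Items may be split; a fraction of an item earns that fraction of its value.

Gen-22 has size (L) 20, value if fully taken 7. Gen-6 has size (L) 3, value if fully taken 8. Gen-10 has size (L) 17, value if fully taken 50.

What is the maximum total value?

59.05

Sort by value density: Gen-10 50/17≈2.94, Gen-6 8/3≈2.67, Gen-22 7/20≈0.35.
Gen-10: take in full, 17 L for value 50 → 6 left.
Take all of Gen-6 (3 L, value 8) → 3 L left.
Fill the last 3 L with part of Gen-22: 3/20 of it earns 1.05.
Total value = 59.05.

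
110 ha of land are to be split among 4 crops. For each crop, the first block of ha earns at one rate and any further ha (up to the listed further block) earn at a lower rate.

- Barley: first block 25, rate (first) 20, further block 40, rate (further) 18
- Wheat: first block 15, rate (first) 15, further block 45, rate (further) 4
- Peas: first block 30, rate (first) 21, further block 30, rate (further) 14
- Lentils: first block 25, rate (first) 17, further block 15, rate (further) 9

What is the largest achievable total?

2105

Treat each block as its own option and order by rate: Peas/tier1 21 > Barley/tier1 20 > Barley/tier2 18 > Lentils/tier1 17 > Wheat/tier1 15 > Peas/tier2 14 > Lentils/tier2 9 > Wheat/tier2 4.
Peas tier1 at 21: fill all 30 → 80 left.
Fill Barley tier1 block (25 at 20) → 55 left.
Fill Barley tier2 block (40 at 18) → 15 left.
Lentils tier1 at 17: only 15 left, fill 15.
Total = 21×30 + 20×25 + 18×40 + 17×15 = 2105.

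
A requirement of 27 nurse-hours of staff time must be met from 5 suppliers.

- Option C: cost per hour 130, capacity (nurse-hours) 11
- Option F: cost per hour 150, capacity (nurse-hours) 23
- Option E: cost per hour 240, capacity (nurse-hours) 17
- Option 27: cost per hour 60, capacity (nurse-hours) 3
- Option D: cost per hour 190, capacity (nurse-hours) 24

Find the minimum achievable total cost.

3560

Cheapest first:
Option 27 (60): use full 3 → 24 nurse-hours to go.
Option C at 130: take all 11 nurse-hours → 13 still needed.
Option F (150): take the remaining 13 → done.
Option D, Option E: unused.
Cost = 3×60 + 11×130 + 13×150 = 3560.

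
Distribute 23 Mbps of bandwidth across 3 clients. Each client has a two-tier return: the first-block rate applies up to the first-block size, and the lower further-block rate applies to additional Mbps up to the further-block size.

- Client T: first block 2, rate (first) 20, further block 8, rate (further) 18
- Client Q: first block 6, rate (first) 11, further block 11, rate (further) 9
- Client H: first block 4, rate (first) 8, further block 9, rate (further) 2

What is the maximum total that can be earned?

313

Treat each block as its own option and order by rate: Client T/tier1 20 > Client T/tier2 18 > Client Q/tier1 11 > Client Q/tier2 9 > Client H/tier1 8 > Client H/tier2 2.
Client T tier1 at 20: fill all 2 — 21 left.
Client T tier2 at 18: fill all 8 — 13 left.
Client Q tier1 at 11: fill all 6 — 7 left.
Client Q/tier2: +7 of 11 at 9; pool empty.
Total = 20×2 + 18×8 + 11×6 + 9×7 = 313.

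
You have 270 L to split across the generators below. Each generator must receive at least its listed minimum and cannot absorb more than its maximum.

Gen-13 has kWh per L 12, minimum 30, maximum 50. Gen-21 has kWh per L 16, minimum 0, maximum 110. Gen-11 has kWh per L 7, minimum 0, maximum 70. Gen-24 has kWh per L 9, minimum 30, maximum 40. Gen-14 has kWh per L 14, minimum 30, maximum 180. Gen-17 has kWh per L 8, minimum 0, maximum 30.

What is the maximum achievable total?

Meeting every minimum uses 30+0+0+30+30+0 = 90 L, leaving 180.
Rank by kWh per L: Gen-21 16 > Gen-14 14 > Gen-13 12 > Gen-24 9 > Gen-17 8 > Gen-11 7.
Give Gen-21 110 more to hit its cap of 110 → 70 left.
Gen-14 has room for 150 more but only 70 remain, so it gets 100.
Total = 12×30 + 16×110 + 9×30 + 14×100 = 3790.

3790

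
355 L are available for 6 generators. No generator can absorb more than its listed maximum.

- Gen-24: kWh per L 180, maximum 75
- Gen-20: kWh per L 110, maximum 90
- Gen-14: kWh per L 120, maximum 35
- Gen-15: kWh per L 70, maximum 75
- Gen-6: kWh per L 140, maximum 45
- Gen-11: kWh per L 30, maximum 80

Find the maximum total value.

40200

Rank by kWh per L: Gen-24 180 > Gen-6 140 > Gen-14 120 > Gen-20 110 > Gen-15 70 > Gen-11 30.
Gen-24 takes 75 to reach its cap of 75 — 280 left.
Gen-6: +45 to 45 (cap) — 235 left.
Gen-14 takes 35 to reach its cap of 35 — 200 left.
Gen-20: +90 to 90 (cap) — 110 left.
Gen-15: +75 to 75 (cap) — 35 left.
Gen-11 has room for 80 but only 35 remain, so it gets 35.
Total = 180×75 + 110×90 + 120×35 + 70×75 + 140×45 + 30×35 = 40200.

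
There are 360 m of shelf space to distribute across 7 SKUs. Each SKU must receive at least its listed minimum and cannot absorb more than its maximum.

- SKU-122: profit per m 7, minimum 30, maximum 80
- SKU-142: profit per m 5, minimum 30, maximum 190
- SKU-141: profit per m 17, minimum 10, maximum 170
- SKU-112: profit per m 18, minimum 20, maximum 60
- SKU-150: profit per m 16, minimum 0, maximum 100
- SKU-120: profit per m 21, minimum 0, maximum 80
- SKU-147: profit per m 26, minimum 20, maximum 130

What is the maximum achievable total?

7010

Meeting every minimum uses 30+30+10+20+0+0+20 = 110 m, leaving 250.
Highest profit per m first: SKU-147 26 > SKU-120 21 > SKU-112 18 > SKU-141 17 > SKU-150 16 > SKU-122 7 > SKU-142 5.
SKU-147: +110 to 130 (cap) → 140 left.
SKU-120: +80 to 80 (cap) → 60 left.
SKU-112 takes 40 more to reach its cap of 60 → 20 left.
SKU-141: +20 (room for 160) → 30. Pool exhausted.
Total = 7×30 + 5×30 + 17×30 + 18×60 + 21×80 + 26×130 = 7010.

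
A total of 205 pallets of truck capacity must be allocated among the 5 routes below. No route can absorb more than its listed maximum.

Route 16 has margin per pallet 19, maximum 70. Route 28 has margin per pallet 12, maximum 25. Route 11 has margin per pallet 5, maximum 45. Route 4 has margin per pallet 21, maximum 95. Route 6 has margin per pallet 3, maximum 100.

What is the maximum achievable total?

Rank by margin per pallet: Route 4 21 > Route 16 19 > Route 28 12 > Route 11 5 > Route 6 3.
Give Route 4 95 to hit its cap of 95 — 110 left.
Route 16: +70 to 70 (cap) — 40 left.
Route 28 takes 25 to reach its cap of 25 — 15 left.
Only 15 left; Route 11 takes them to reach 15.
Total = 19×70 + 12×25 + 5×15 + 21×95 = 3700.

3700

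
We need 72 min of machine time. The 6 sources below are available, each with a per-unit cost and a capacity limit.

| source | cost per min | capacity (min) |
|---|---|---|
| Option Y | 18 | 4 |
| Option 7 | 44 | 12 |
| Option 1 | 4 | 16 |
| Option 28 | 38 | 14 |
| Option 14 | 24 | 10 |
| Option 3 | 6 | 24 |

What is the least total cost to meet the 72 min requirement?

Use sources in increasing cost order.
Take 16 from Option 1 at 4 → need 56 more.
Take 24 from Option 3 at 6 → need 32 more.
Take 4 from Option Y at 18 → need 28 more.
Take 10 from Option 14 at 24 → need 18 more.
Option 28 (38): use full 14 → 4 min to go.
Take 4 from Option 7 at 44 to finish.
Cost = 16×4 + 24×6 + 4×18 + 10×24 + 14×38 + 4×44 = 1228.

1228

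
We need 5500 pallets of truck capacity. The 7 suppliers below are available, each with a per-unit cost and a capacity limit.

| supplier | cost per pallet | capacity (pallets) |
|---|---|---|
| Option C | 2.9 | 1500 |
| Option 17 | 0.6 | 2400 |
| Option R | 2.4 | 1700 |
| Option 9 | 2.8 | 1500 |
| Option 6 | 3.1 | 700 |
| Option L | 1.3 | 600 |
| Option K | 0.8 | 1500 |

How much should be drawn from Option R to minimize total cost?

1000

Use suppliers in increasing cost order.
Option 17 at 0.6: take all 2400 pallets — 3100 still needed.
Option K (0.8): use full 1500 — 1600 pallets to go.
Take 600 from Option L at 1.3 — need 1000 more.
Option R at 2.4: take 1000 of its 1700 — requirement met.
Option 9, Option C, Option 6: unused.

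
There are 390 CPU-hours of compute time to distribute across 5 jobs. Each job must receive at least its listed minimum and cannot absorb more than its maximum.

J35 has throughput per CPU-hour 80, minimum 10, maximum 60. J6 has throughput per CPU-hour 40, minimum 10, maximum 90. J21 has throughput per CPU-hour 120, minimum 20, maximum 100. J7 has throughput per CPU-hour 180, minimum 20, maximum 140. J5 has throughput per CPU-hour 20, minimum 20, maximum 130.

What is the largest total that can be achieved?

Meeting every minimum uses 10+10+20+20+20 = 80 CPU-hours, leaving 310.
Order the jobs by throughput per CPU-hour: J7 180 > J21 120 > J35 80 > J6 40 > J5 20.
Give J7 120 more to hit its cap of 140 → 190 left.
Give J21 80 more to hit its cap of 100 → 110 left.
J35 takes 50 more to reach its cap of 60 → 60 left.
J6 has room for 80 more but only 60 remain, so it gets 70.
Total = 80×60 + 40×70 + 120×100 + 180×140 + 20×20 = 45200.

45200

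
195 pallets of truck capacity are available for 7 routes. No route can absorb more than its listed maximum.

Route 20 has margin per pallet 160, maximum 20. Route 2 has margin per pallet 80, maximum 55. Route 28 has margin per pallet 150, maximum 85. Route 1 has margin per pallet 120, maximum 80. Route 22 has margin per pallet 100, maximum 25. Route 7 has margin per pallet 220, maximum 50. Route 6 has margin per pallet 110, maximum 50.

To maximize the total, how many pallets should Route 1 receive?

Highest margin per pallet first: Route 7 220 > Route 20 160 > Route 28 150 > Route 1 120 > Route 6 110 > Route 22 100 > Route 2 80.
Give Route 7 50 to hit its cap of 50 ; 145 left.
Route 20: +20 to 20 (cap) ; 125 left.
Route 28 takes 85 to reach its cap of 85 ; 40 left.
Route 1: +40 (room for 80) → 40. Pool exhausted.

40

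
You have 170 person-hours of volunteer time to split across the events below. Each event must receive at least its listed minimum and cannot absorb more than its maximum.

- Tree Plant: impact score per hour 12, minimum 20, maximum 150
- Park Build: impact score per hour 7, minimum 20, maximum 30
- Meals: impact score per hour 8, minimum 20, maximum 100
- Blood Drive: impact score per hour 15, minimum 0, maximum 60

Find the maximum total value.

2040

Meeting every minimum uses 20+20+20+0 = 60 person-hours, leaving 110.
Rank by impact score per hour: Blood Drive 15 > Tree Plant 12 > Meals 8 > Park Build 7.
Blood Drive: +60 to 60 (cap) ; 50 left.
Tree Plant has room for 130 more but only 50 remain, so it gets 70.
Total = 12×70 + 7×20 + 8×20 + 15×60 = 2040.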